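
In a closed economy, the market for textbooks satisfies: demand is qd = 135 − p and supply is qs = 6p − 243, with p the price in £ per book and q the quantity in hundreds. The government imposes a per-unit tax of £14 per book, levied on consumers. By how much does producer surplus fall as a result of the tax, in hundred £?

Before the tax: set 135 − p = 6p − 243 → p* = £54, q* = 81.
With the tax collected from consumers, demand (in seller-price terms) shifts: qd = 135 − (p + 14).
New equilibrium: consumers pay £66, suppliers receive £52, q = 69. (Wedge: pb − ps = 14.)
ΔPS is the trapezoid between Q = 69 and Q = 81 of height £2: ½ · (81 + 69) · 2 = £150.

Producer surplus falls by £150 hundred.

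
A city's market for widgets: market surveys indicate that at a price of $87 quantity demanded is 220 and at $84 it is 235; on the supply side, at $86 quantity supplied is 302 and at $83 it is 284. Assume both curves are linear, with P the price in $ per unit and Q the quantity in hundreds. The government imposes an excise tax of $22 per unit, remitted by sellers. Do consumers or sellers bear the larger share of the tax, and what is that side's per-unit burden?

Consumers bear the larger share: $12 per unit.

Demand slope: (235 − 220)/(84 − 87) = -5, so Qd = 655 − 5P.
Supply slope: (284 − 302)/(83 − 86) = 6, so Qs = 6P − 214.
Before the tax: set 655 − 5P = 6P − 214 → P* = $79, Q* = 260.
With the tax collected from sellers, supply shifts: Qs = 6(P − 22) − 214.
Solving gives Q = 200 with consumers paying $91 and sellers receiving $69 (the $22 wedge).
Per-unit burden: consumers $12, sellers $10.
Consumers take the larger share because demand is less price-elastic here (demand slope 5 vs supply slope 6).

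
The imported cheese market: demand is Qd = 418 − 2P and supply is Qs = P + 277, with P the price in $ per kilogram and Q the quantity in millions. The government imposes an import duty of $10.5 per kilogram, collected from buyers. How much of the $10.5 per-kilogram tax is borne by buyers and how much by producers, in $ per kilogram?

Without the tax, 418 − 2P = P + 277 gives 3P = 141, so P* = $47 and Q* = 324.
With the tax collected from buyers, demand (in seller-price terms) shifts: Qd = 418 − 2(P + 10.5).
New equilibrium: buyers pay $50.5, producers receive $40, Q = 317. (Wedge: Pb − Ps = 10.5.)
Burden on buyers: $3.5; on producers: $7. (They sum to $10.5.)

Buyers bear $3.5 per kilogram; producers bear $7 per kilogram.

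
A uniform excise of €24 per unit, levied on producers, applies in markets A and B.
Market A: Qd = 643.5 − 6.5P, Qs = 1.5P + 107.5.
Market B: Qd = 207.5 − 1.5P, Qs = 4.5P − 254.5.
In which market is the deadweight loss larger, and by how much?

Market A, by €27.

Market A: pre-tax P* = €67, Q* = 208; post-tax Q = 178.75; deadweight loss = €351.
Market B: pre-tax P* = €77, Q* = 92; post-tax Q = 65; deadweight loss = €324.
Difference: €351 vs €324 → market A is larger by €27.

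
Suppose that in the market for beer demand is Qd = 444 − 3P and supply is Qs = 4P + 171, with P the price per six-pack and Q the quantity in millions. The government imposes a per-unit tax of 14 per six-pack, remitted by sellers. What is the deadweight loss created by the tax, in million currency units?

Deadweight loss = 168 million.

Without the tax, 444 − 3P = 4P + 171 gives 7P = 273, so P* = 39 and Q* = 327.
With the tax collected from sellers, supply shifts: Qs = 4(P − 14) + 171.
New equilibrium: buyers pay 47, sellers receive 33, Q = 303. (Wedge: Pb − Ps = 14.)
Quantity falls by |ΔQ| = |327 − 303| = 24.
DWL = ½ · t · |ΔQ| = ½ · 14 · 24 = 168.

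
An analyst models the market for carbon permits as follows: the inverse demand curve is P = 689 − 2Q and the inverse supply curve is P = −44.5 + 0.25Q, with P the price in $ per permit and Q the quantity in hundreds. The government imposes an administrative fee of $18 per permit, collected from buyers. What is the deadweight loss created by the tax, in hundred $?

Deadweight loss = $72 hundred.

Inverting to Q(P) form: Qd = 344.5 − 0.5P; Qs = 4P + 178.
Before the tax: set 344.5 − 0.5P = 4P + 178 → P* = $37, Q* = 326.
With the tax collected from buyers, demand (in seller-price terms) shifts: Qd = 344.5 − 0.5(P + 18).
Solving gives Q = 318 with buyers paying $53 and suppliers receiving $35 (the $18 wedge).
Quantity falls by |ΔQ| = |326 − 318| = 8.
DWL = ½ · t · |ΔQ| = ½ · 18 · 8 = $72.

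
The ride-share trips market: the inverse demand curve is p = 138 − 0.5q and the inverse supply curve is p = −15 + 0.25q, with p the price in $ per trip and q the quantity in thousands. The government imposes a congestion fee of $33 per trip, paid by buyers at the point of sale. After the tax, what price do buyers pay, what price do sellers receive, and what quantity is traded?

Buyers pay $58; sellers receive $25; quantity = 160.

Inverting to q(p) form: qd = 276 − 2p; qs = 4p + 60.
Without the tax, 276 − 2p = 4p + 60 gives 6p = 216, so p* = $36 and q* = 204.
With the tax collected from buyers, demand (in seller-price terms) shifts: qd = 276 − 2(p + 33).
Solving gives q = 160 with buyers paying $58 and sellers receiving $25 (the $33 wedge).
The less price-elastic side of the market bears the larger share of a per-unit tax.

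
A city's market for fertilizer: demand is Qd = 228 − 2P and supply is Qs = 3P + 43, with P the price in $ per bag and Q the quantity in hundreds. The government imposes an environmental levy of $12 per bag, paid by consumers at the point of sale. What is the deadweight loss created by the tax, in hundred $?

Deadweight loss = $86.4 hundred.

Without the tax, 228 − 2P = 3P + 43 gives 5P = 185, so P* = $37 and Q* = 154.
With the tax collected from consumers, demand (in seller-price terms) shifts: Qd = 228 − 2(P + 12).
Solving gives Q = 139.6 with consumers paying $44.2 and sellers receiving $32.2 (the $12 wedge).
Quantity falls by |ΔQ| = |154 − 139.6| = 14.4.
DWL = ½ · t · |ΔQ| = ½ · 12 · 14.4 = $86.4.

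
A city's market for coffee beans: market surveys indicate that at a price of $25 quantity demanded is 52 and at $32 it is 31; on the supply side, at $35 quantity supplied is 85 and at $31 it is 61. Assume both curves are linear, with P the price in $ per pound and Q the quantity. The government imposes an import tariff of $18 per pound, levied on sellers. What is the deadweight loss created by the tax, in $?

Demand slope: (31 − 52)/(32 − 25) = -3, so Qd = 127 − 3P.
Supply slope: (61 − 85)/(31 − 35) = 6, so Qs = 6P − 125.
Without the tax, 127 − 3P = 6P − 125 gives 9P = 252, so P* = $28 and Q* = 43.
With the tax collected from sellers, supply shifts: Qs = 6(P − 18) − 125.
New equilibrium: consumers pay $40, sellers receive $22, Q = 7. (Wedge: Pb − Ps = 18.)
Quantity falls by |ΔQ| = |43 − 7| = 36.
DWL = ½ · t · |ΔQ| = ½ · 18 · 36 = $324.

Deadweight loss = $324.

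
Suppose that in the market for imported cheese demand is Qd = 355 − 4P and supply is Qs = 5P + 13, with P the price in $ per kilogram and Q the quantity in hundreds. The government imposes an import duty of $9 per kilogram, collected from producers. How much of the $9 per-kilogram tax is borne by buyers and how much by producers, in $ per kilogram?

Without the tax, 355 − 4P = 5P + 13 gives 9P = 342, so P* = $38 and Q* = 203.
With the tax collected from producers, supply shifts: Qs = 5(P − 9) + 13.
Solving gives Q = 183 with buyers paying $43 and producers receiving $34 (the $9 wedge).
Burden on buyers: $5; on producers: $4. (They sum to $9.)
The less price-elastic side of the market bears the larger share of a per-unit tax.

Buyers bear $5 per kilogram; producers bear $4 per kilogram.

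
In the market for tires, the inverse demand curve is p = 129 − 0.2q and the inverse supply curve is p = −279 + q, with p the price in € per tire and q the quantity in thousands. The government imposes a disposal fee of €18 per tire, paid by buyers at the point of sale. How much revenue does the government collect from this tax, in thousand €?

Tax revenue = €5850 thousand.

Inverting to q(p) form: qd = 645 − 5p; qs = p + 279.
Without the tax, 645 − 5p = p + 279 gives 6p = 366, so p* = €61 and q* = 340.
With the tax collected from buyers, demand (in seller-price terms) shifts: qd = 645 − 5(p + 18).
Solving gives q = 325 with buyers paying €64 and producers receiving €46 (the €18 wedge).
Revenue = t · Q = 18 · 325 = €5850.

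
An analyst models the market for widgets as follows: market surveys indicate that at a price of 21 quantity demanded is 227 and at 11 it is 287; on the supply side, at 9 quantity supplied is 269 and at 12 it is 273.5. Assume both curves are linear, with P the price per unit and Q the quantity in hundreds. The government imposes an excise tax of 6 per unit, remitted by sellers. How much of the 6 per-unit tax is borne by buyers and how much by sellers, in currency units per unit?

Buyers bear 1.2 per unit; sellers bear 4.8 per unit.

Demand slope: (287 − 227)/(11 − 21) = -6, so Qd = 353 − 6P.
Supply slope: (273.5 − 269)/(12 − 9) = 1.5, so Qs = 1.5P + 255.5.
Without the tax, 353 − 6P = 1.5P + 255.5 gives 7.5P = 97.5, so P* = 13 and Q* = 275.
With the tax collected from sellers, supply shifts: Qs = 1.5(P − 6) + 255.5.
New equilibrium: buyers pay 14.2, sellers receive 8.2, Q = 267.8. (Wedge: Pb − Ps = 6.)
Burden on buyers: 1.2; on sellers: 4.8. (They sum to 6.)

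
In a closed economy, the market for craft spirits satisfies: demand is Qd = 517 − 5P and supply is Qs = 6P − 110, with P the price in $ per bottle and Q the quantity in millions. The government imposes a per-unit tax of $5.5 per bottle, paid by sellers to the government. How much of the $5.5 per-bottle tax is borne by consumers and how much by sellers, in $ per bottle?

Before the tax: set 517 − 5P = 6P − 110 → P* = $57, Q* = 232.
With the tax collected from sellers, supply shifts: Qs = 6(P − 5.5) − 110.
New equilibrium: consumers pay $60, sellers receive $54.5, Q = 217. (Wedge: Pb − Ps = 5.5.)
Burden on consumers: $3; on sellers: $2.5. (They sum to $5.5.)

Consumers bear $3 per bottle; sellers bear $2.5 per bottle.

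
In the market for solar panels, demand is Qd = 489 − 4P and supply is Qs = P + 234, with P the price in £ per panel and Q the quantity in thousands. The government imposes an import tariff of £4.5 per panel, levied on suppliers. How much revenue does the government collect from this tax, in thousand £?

Before the tax: set 489 − 4P = P + 234 → P* = £51, Q* = 285.
With the tax collected from suppliers, supply shifts: Qs = (P − 4.5) + 234.
Solving gives Q = 281.4 with buyers paying £51.9 and suppliers receiving £47.4 (the £4.5 wedge).
Revenue = t · Q = 4.5 · 281.4 = £1266.3.

Tax revenue = £1266.3 thousand.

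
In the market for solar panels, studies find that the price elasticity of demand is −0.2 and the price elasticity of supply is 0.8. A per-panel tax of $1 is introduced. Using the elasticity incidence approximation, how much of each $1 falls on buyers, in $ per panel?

Buyers bear ≈ $0.8 per panel.

Incidence ratio: buyers' share ≈ εs / (εs + |εd|) = 0.8 / (0.8 + 0.2) = 0.8.
So buyers bear ≈ 0.8 × $1 = $0.8; sellers bear $0.2.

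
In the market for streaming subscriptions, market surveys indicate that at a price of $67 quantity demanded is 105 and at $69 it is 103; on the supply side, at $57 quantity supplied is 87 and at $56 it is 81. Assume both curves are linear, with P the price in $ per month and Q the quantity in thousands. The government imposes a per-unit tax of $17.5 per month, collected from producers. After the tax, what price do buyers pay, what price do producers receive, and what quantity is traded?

Demand slope: (103 − 105)/(69 − 67) = -1, so Qd = 172 − P.
Supply slope: (81 − 87)/(56 − 57) = 6, so Qs = 6P − 255.
Before the tax: set 172 − P = 6P − 255 → P* = $61, Q* = 111.
With the tax collected from producers, supply shifts: Qs = 6(P − 17.5) − 255.
New equilibrium: buyers pay $76, producers receive $58.5, Q = 96. (Wedge: Pb − Ps = 17.5.)

Buyers pay $76; producers receive $58.5; quantity = 96.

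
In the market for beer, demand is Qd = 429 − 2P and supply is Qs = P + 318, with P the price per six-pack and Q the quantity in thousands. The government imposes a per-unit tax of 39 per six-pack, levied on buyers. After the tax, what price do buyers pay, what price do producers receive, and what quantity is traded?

Buyers pay 50; producers receive 11; quantity = 329.

Without the tax, 429 − 2P = P + 318 gives 3P = 111, so P* = 37 and Q* = 355.
With the tax collected from buyers, demand (in seller-price terms) shifts: Qd = 429 − 2(P + 39).
Solving gives Q = 329 with buyers paying 50 and producers receiving 11 (the 39 wedge).
The less price-elastic side of the market bears the larger share of a per-unit tax.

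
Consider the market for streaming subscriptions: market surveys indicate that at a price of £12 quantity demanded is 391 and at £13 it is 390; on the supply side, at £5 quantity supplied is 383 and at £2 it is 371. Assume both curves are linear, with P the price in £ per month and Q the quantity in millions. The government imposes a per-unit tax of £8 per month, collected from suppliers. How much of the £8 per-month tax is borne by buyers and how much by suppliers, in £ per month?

Demand slope: (390 − 391)/(13 − 12) = -1, so Qd = 403 − P.
Supply slope: (371 − 383)/(2 − 5) = 4, so Qs = 4P + 363.
Before the tax: set 403 − P = 4P + 363 → P* = £8, Q* = 395.
With the tax collected from suppliers, supply shifts: Qs = 4(P − 8) + 363.
New equilibrium: buyers pay £14.4, suppliers receive £6.4, Q = 388.6. (Wedge: Pb − Ps = 8.)
Burden on buyers: £6.4; on suppliers: £1.6. (They sum to £8.)

Buyers bear £6.4 per month; suppliers bear £1.6 per month.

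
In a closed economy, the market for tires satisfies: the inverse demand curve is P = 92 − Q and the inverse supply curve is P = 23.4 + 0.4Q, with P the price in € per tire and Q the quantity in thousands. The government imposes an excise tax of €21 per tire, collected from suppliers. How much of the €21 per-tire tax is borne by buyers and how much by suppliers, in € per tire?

Inverting to Q(P) form: Qd = 92 − P; Qs = 2.5P − 58.5.
Before the tax: set 92 − P = 2.5P − 58.5 → P* = €43, Q* = 49.
With the tax collected from suppliers, supply shifts: Qs = 2.5(P − 21) − 58.5.
Solving gives Q = 34 with buyers paying €58 and suppliers receiving €37 (the €21 wedge).
Burden on buyers: €15; on suppliers: €6. (They sum to €21.)
The less price-elastic side of the market bears the larger share of a per-unit tax.

Buyers bear €15 per tire; suppliers bear €6 per tire.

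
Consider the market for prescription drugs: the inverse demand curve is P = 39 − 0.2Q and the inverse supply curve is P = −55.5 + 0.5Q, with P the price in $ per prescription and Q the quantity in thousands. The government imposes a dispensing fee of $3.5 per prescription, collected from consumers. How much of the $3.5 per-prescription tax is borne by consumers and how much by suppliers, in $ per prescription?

Consumers bear $1 per prescription; suppliers bear $2.5 per prescription.

Inverting to Q(P) form: Qd = 195 − 5P; Qs = 2P + 111.
Without the tax, 195 − 5P = 2P + 111 gives 7P = 84, so P* = $12 and Q* = 135.
With the tax collected from consumers, demand (in seller-price terms) shifts: Qd = 195 − 5(P + 3.5).
New equilibrium: consumers pay $13, suppliers receive $9.5, Q = 130. (Wedge: Pb − Ps = 3.5.)
Burden on consumers: $1; on suppliers: $2.5. (They sum to $3.5.)
The less price-elastic side of the market bears the larger share of a per-unit tax.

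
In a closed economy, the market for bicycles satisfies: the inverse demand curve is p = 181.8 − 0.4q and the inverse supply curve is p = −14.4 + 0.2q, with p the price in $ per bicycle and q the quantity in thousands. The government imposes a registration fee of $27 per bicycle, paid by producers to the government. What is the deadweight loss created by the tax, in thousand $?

Deadweight loss = $607.5 thousand.

Rewrite in direct form: qd = 454.5 − 2.5p and qs = 5p + 72.
Before the tax: set 454.5 − 2.5p = 5p + 72 → p* = $51, q* = 327.
With the tax collected from producers, supply shifts: qs = 5(p − 27) + 72.
Solving gives q = 282 with consumers paying $69 and producers receiving $42 (the $27 wedge).
Quantity falls by |ΔQ| = |327 − 282| = 45.
DWL = ½ · t · |ΔQ| = ½ · 27 · 45 = $607.5.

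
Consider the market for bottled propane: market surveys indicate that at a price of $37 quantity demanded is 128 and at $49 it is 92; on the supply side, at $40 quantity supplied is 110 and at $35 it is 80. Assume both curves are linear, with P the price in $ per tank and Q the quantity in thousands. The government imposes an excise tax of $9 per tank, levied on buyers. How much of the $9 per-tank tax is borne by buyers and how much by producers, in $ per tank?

Buyers bear $6 per tank; producers bear $3 per tank.

Demand slope: (92 − 128)/(49 − 37) = -3, so Qd = 239 − 3P.
Supply slope: (80 − 110)/(35 − 40) = 6, so Qs = 6P − 130.
Without the tax, 239 − 3P = 6P − 130 gives 9P = 369, so P* = $41 and Q* = 116.
With the tax collected from buyers, demand (in seller-price terms) shifts: Qd = 239 − 3(P + 9).
New equilibrium: buyers pay $47, producers receive $38, Q = 98. (Wedge: Pb − Ps = 9.)
Burden on buyers: $6; on producers: $3. (They sum to $9.)
The less price-elastic side of the market bears the larger share of a per-unit tax.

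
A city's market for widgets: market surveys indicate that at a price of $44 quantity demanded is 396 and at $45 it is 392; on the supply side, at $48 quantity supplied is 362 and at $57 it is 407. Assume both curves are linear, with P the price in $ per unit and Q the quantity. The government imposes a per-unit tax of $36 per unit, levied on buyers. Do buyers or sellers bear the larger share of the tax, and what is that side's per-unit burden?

Demand slope: (392 − 396)/(45 − 44) = -4, so Qd = 572 − 4P.
Supply slope: (407 − 362)/(57 − 48) = 5, so Qs = 5P + 122.
Before the tax: set 572 − 4P = 5P + 122 → P* = $50, Q* = 372.
With the tax collected from buyers, demand (in seller-price terms) shifts: Qd = 572 − 4(P + 36).
Solving gives Q = 292 with buyers paying $70 and sellers receiving $34 (the $36 wedge).
Per-unit burden: buyers $20, sellers $16.
Buyers take the larger share because demand is less price-elastic here (demand slope 4 vs supply slope 5).
The less price-elastic side of the market bears the larger share of a per-unit tax.

Buyers bear the larger share: $20 per unit.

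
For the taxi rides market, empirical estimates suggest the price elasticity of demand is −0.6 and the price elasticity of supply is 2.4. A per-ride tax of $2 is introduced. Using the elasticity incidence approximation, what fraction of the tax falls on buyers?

Buyers' share ≈ 0.8.

Incidence ratio: buyers' share ≈ εs / (εs + |εd|) = 2.4 / (2.4 + 0.6) = 0.8.
Supply is the more elastic side, so buyers bear the larger share.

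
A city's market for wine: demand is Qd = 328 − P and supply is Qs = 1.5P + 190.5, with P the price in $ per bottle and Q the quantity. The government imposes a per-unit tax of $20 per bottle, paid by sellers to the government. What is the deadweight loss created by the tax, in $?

Before the tax: set 328 − P = 1.5P + 190.5 → P* = $55, Q* = 273.
With the tax collected from sellers, supply shifts: Qs = 1.5(P − 20) + 190.5.
New equilibrium: buyers pay $67, sellers receive $47, Q = 261. (Wedge: Pb − Ps = 20.)
Quantity falls by |ΔQ| = |273 − 261| = 12.
DWL = ½ · t · |ΔQ| = ½ · 20 · 12 = $120.

Deadweight loss = $120.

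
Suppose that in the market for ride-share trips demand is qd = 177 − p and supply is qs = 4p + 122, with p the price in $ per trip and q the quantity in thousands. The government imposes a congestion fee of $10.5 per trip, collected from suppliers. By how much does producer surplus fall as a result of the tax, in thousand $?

Producer surplus falls by $339.78 thousand.

Before the tax: set 177 − p = 4p + 122 → p* = $11, q* = 166.
With the tax collected from suppliers, supply shifts: qs = 4(p − 10.5) + 122.
Solving gives q = 157.6 with buyers paying $19.4 and suppliers receiving $8.9 (the $10.5 wedge).
ΔPS is the trapezoid between Q = 157.6 and Q = 166 of height $2.1: ½ · (166 + 157.6) · 2.1 = $339.78.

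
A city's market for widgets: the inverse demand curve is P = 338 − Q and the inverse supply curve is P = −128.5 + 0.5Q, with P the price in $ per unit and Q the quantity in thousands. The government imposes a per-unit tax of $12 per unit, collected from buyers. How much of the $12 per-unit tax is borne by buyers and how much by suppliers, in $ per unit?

Buyers bear $8 per unit; suppliers bear $4 per unit.

Inverting to Q(P) form: Qd = 338 − P; Qs = 2P + 257.
Without the tax, 338 − P = 2P + 257 gives 3P = 81, so P* = $27 and Q* = 311.
With the tax collected from buyers, demand (in seller-price terms) shifts: Qd = 338 − (P + 12).
New equilibrium: buyers pay $35, suppliers receive $23, Q = 303. (Wedge: Pb − Ps = 12.)
Burden on buyers: $8; on suppliers: $4. (They sum to $12.)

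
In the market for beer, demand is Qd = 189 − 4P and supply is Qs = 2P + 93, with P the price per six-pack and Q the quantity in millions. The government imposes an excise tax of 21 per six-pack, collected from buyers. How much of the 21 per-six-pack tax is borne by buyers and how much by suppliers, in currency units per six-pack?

Without the tax, 189 − 4P = 2P + 93 gives 6P = 96, so P* = 16 and Q* = 125.
With the tax collected from buyers, demand (in seller-price terms) shifts: Qd = 189 − 4(P + 21).
Solving gives Q = 97 with buyers paying 23 and suppliers receiving 2 (the 21 wedge).
Burden on buyers: 7; on suppliers: 14. (They sum to 21.)

Buyers bear 7 per six-pack; suppliers bear 14 per six-pack.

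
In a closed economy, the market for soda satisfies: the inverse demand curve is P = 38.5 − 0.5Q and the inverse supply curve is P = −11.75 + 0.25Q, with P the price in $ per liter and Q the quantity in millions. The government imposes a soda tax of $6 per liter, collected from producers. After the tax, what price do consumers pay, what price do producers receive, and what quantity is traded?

Consumers pay $9; producers receive $3; quantity = 59.

Rewrite in direct form: Qd = 77 − 2P and Qs = 4P + 47.
Before the tax: set 77 − 2P = 4P + 47 → P* = $5, Q* = 67.
With the tax collected from producers, supply shifts: Qs = 4(P − 6) + 47.
Solving gives Q = 59 with consumers paying $9 and producers receiving $3 (the $6 wedge).
The less price-elastic side of the market bears the larger share of a per-unit tax.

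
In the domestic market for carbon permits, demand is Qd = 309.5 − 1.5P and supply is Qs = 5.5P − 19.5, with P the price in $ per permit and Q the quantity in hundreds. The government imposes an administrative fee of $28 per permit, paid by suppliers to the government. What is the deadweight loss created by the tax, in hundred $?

Before the tax: set 309.5 − 1.5P = 5.5P − 19.5 → P* = $47, Q* = 239.
With the tax collected from suppliers, supply shifts: Qs = 5.5(P − 28) − 19.5.
Solving gives Q = 206 with buyers paying $69 and suppliers receiving $41 (the $28 wedge).
Quantity falls by |ΔQ| = |239 − 206| = 33.
DWL = ½ · t · |ΔQ| = ½ · 28 · 33 = $462.

Deadweight loss = $462 hundred.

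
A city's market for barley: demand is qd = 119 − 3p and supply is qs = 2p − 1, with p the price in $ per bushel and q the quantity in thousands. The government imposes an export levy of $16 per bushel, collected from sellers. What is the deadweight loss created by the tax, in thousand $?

Without the tax, 119 − 3p = 2p − 1 gives 5p = 120, so p* = $24 and q* = 47.
With the tax collected from sellers, supply shifts: qs = 2(p − 16) − 1.
Solving gives q = 27.8 with consumers paying $30.4 and sellers receiving $14.4 (the $16 wedge).
Quantity falls by |ΔQ| = |47 − 27.8| = 19.2.
DWL = ½ · t · |ΔQ| = ½ · 16 · 19.2 = $153.6.

Deadweight loss = $153.6 thousand.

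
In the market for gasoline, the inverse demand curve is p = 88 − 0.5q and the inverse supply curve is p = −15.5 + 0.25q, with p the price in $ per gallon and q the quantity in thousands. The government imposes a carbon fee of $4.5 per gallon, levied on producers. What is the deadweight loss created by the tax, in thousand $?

Inverting to q(p) form: qd = 176 − 2p; qs = 4p + 62.
Without the tax, 176 − 2p = 4p + 62 gives 6p = 114, so p* = $19 and q* = 138.
With the tax collected from producers, supply shifts: qs = 4(p − 4.5) + 62.
New equilibrium: buyers pay $22, producers receive $17.5, q = 132. (Wedge: pb − ps = 4.5.)
Quantity falls by |ΔQ| = |138 − 132| = 6.
DWL = ½ · t · |ΔQ| = ½ · 4.5 · 6 = $13.5.

Deadweight loss = $13.5 thousand.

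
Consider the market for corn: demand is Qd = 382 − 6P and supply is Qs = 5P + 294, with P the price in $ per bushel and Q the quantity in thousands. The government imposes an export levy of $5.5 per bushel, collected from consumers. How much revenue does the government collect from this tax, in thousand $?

Tax revenue = $1754.5 thousand.

Before the tax: set 382 − 6P = 5P + 294 → P* = $8, Q* = 334.
With the tax collected from consumers, demand (in seller-price terms) shifts: Qd = 382 − 6(P + 5.5).
Solving gives Q = 319 with consumers paying $10.5 and suppliers receiving $5 (the $5.5 wedge).
Revenue = t · Q = 5.5 · 319 = $1754.5.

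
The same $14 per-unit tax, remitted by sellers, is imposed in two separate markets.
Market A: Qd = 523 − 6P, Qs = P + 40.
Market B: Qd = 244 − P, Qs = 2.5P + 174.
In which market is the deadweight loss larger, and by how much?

Market A: pre-tax P* = $69, Q* = 109; post-tax Q = 97; deadweight loss = $84.
Market B: pre-tax P* = $20, Q* = 224; post-tax Q = 214; deadweight loss = $70.
Difference: $84 vs $70 → market A is larger by $14.

Market A, by $14.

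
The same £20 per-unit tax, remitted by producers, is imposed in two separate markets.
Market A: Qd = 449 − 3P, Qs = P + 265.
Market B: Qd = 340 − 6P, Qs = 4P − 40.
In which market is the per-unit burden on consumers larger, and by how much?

Market A: pre-tax P* = £46, Q* = 311; post-tax Q = 296; per-unit burden on consumers = £5.
Market B: pre-tax P* = £38, Q* = 112; post-tax Q = 64; per-unit burden on consumers = £8.
Difference: £5 vs £8 → market B is larger by £3.

Market B, by £3.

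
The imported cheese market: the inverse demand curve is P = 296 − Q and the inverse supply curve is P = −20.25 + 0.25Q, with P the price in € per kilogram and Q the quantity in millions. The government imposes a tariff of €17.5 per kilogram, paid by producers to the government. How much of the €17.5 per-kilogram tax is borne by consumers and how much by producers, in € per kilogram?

Rewrite in direct form: Qd = 296 − P and Qs = 4P + 81.
Before the tax: set 296 − P = 4P + 81 → P* = €43, Q* = 253.
With the tax collected from producers, supply shifts: Qs = 4(P − 17.5) + 81.
Solving gives Q = 239 with consumers paying €57 and producers receiving €39.5 (the €17.5 wedge).
Burden on consumers: €14; on producers: €3.5. (They sum to €17.5.)
The less price-elastic side of the market bears the larger share of a per-unit tax.

Consumers bear €14 per kilogram; producers bear €3.5 per kilogram.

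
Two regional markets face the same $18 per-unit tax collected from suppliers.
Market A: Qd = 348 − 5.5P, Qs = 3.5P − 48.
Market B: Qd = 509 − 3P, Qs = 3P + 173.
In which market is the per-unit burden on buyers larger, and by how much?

Market B, by $2.

Market A: pre-tax P* = $44, Q* = 106; post-tax Q = 67.5; per-unit burden on buyers = $7.
Market B: pre-tax P* = $56, Q* = 341; post-tax Q = 314; per-unit burden on buyers = $9.
Difference: $7 vs $9 → market B is larger by $2.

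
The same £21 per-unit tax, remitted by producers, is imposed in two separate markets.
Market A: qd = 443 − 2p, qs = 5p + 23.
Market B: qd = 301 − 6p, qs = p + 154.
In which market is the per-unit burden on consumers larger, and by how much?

Market A, by £12.

Market A: pre-tax p* = £60, q* = 323; post-tax q = 293; per-unit burden on consumers = £15.
Market B: pre-tax p* = £21, q* = 175; post-tax q = 157; per-unit burden on consumers = £3.
Difference: £15 vs £3 → market A is larger by £12.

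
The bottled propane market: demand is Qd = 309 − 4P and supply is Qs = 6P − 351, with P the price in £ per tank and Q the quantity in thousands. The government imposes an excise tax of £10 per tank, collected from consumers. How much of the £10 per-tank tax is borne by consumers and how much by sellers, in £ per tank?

Consumers bear £6 per tank; sellers bear £4 per tank.

Without the tax, 309 − 4P = 6P − 351 gives 10P = 660, so P* = £66 and Q* = 45.
With the tax collected from consumers, demand (in seller-price terms) shifts: Qd = 309 − 4(P + 10).
Solving gives Q = 21 with consumers paying £72 and sellers receiving £62 (the £10 wedge).
Burden on consumers: £6; on sellers: £4. (They sum to £10.)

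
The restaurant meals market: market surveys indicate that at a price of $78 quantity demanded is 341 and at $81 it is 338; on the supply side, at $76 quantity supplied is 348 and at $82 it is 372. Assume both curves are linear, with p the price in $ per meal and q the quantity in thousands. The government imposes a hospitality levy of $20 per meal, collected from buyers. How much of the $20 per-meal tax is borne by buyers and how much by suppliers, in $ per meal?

Demand slope: (338 − 341)/(81 − 78) = -1, so qd = 419 − p.
Supply slope: (372 − 348)/(82 − 76) = 4, so qs = 4p + 44.
Before the tax: set 419 − p = 4p + 44 → p* = $75, q* = 344.
With the tax collected from buyers, demand (in seller-price terms) shifts: qd = 419 − (p + 20).
Solving gives q = 328 with buyers paying $91 and suppliers receiving $71 (the $20 wedge).
Burden on buyers: $16; on suppliers: $4. (They sum to $20.)

Buyers bear $16 per meal; suppliers bear $4 per meal.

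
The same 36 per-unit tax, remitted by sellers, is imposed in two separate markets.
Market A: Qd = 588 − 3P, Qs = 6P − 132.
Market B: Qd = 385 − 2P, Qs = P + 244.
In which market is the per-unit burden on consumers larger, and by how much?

Market A, by 12.

Market A: pre-tax P* = 80, Q* = 348; post-tax Q = 276; per-unit burden on consumers = 24.
Market B: pre-tax P* = 47, Q* = 291; post-tax Q = 267; per-unit burden on consumers = 12.
Difference: 24 vs 12 → market A is larger by 12.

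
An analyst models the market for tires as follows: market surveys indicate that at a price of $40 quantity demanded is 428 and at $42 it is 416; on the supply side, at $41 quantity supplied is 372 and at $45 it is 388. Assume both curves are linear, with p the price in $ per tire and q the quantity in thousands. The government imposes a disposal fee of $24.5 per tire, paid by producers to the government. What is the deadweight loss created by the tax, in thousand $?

Demand slope: (416 − 428)/(42 − 40) = -6, so qd = 668 − 6p.
Supply slope: (388 − 372)/(45 − 41) = 4, so qs = 4p + 208.
Without the tax, 668 − 6p = 4p + 208 gives 10p = 460, so p* = $46 and q* = 392.
With the tax collected from producers, supply shifts: qs = 4(p − 24.5) + 208.
New equilibrium: buyers pay $55.8, producers receive $31.3, q = 333.2. (Wedge: pb − ps = 24.5.)
Quantity falls by |ΔQ| = |392 − 333.2| = 58.8.
DWL = ½ · t · |ΔQ| = ½ · 24.5 · 58.8 = $720.3.

Deadweight loss = $720.3 thousand.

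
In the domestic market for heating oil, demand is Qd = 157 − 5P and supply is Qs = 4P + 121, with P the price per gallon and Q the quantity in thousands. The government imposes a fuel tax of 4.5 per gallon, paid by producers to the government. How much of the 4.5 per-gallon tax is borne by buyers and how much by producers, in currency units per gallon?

Before the tax: set 157 − 5P = 4P + 121 → P* = 4, Q* = 137.
With the tax collected from producers, supply shifts: Qs = 4(P − 4.5) + 121.
New equilibrium: buyers pay 6, producers receive 1.5, Q = 127. (Wedge: Pb − Ps = 4.5.)
Burden on buyers: 2; on producers: 2.5. (They sum to 4.5.)
The less price-elastic side of the market bears the larger share of a per-unit tax.

Buyers bear 2 per gallon; producers bear 2.5 per gallon.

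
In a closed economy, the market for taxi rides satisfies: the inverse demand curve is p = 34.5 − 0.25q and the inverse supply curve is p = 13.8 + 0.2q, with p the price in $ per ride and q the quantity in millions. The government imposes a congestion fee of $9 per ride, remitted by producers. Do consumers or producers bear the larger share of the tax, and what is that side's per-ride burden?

Inverting to q(p) form: qd = 138 − 4p; qs = 5p − 69.
Without the tax, 138 − 4p = 5p − 69 gives 9p = 207, so p* = $23 and q* = 46.
With the tax collected from producers, supply shifts: qs = 5(p − 9) − 69.
New equilibrium: consumers pay $28, producers receive $19, q = 26. (Wedge: pb − ps = 9.)
Per-ride burden: consumers $5, producers $4.
Consumers take the larger share because demand is less price-elastic here (demand slope 4 vs supply slope 5).

Consumers bear the larger share: $5 per ride.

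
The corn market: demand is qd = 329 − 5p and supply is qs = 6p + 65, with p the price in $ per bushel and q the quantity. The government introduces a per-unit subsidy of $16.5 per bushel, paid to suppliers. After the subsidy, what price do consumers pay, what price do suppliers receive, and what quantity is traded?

Without the subsidy, 329 − 5p = 6p + 65 gives 11p = 264, so p* = $24 and q* = 209.
With a per-unit subsidy paid to suppliers, each receives p + 16.5 per unit sold, so supply becomes qs = 6(p + 16.5) + 65.
Solving gives q = 254 with consumers paying $15 and suppliers receiving $31.5 (the $16.5 wedge).

Consumers pay $15; suppliers receive $31.5; quantity = 254.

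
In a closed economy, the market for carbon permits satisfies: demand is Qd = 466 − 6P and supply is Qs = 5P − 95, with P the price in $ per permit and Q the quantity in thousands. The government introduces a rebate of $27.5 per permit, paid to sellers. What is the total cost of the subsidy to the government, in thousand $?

Government outlay = $6462.5 thousand.

Without the subsidy, 466 − 6P = 5P − 95 gives 11P = 561, so P* = $51 and Q* = 160.
With a per-unit subsidy paid to sellers, each receives P + 27.5 per unit sold, so supply becomes Qs = 5(P + 27.5) − 95.
New equilibrium: consumers pay $38.5, sellers receive $66, Q = 235. (Wedge: Pb − Ps = −27.5.)
Outlay = t · Q = 27.5 · 235 = $6462.5.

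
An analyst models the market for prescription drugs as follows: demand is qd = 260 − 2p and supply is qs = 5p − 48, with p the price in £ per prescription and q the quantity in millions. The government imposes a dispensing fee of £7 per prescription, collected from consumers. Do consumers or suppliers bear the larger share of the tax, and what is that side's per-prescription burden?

Consumers bear the larger share: £5 per prescription.

Without the tax, 260 − 2p = 5p − 48 gives 7p = 308, so p* = £44 and q* = 172.
With the tax collected from consumers, demand (in seller-price terms) shifts: qd = 260 − 2(p + 7).
Solving gives q = 162 with consumers paying £49 and suppliers receiving £42 (the £7 wedge).
Per-prescription burden: consumers £5, suppliers £2.
Consumers take the larger share because demand is less price-elastic here (demand slope 2 vs supply slope 5).
The less price-elastic side of the market bears the larger share of a per-unit tax.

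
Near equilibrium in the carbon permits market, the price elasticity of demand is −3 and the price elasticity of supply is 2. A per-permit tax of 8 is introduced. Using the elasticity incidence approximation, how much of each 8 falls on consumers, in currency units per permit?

Incidence ratio: consumers' share ≈ εs / (εs + |εd|) = 2 / (2 + 3) = 0.4.
So consumers bear ≈ 0.4 × 8 = 3.2; producers bear 4.8.

Consumers bear ≈ 3.2 per permit.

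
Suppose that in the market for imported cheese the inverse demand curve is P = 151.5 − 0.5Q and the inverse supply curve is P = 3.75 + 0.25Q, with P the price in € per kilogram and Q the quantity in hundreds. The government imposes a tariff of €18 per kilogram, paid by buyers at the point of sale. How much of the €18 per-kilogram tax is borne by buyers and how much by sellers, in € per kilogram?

Inverting to Q(P) form: Qd = 303 − 2P; Qs = 4P − 15.
Without the tax, 303 − 2P = 4P − 15 gives 6P = 318, so P* = €53 and Q* = 197.
With the tax collected from buyers, demand (in seller-price terms) shifts: Qd = 303 − 2(P + 18).
New equilibrium: buyers pay €65, sellers receive €47, Q = 173. (Wedge: Pb − Ps = 18.)
Burden on buyers: €12; on sellers: €6. (They sum to €18.)

Buyers bear €12 per kilogram; sellers bear €6 per kilogram.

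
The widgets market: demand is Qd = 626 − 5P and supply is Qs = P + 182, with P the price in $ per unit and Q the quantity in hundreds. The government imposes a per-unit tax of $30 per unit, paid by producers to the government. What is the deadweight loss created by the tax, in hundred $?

Without the tax, 626 − 5P = P + 182 gives 6P = 444, so P* = $74 and Q* = 256.
With the tax collected from producers, supply shifts: Qs = (P − 30) + 182.
New equilibrium: buyers pay $79, producers receive $49, Q = 231. (Wedge: Pb − Ps = 30.)
Quantity falls by |ΔQ| = |256 − 231| = 25.
DWL = ½ · t · |ΔQ| = ½ · 30 · 25 = $375.

Deadweight loss = $375 hundred.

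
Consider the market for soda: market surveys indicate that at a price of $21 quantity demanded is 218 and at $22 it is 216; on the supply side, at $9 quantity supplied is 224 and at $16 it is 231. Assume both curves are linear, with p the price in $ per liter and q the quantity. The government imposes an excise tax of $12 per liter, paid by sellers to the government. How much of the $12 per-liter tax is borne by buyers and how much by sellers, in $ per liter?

Demand slope: (216 − 218)/(22 − 21) = -2, so qd = 260 − 2p.
Supply slope: (231 − 224)/(16 − 9) = 1, so qs = p + 215.
Before the tax: set 260 − 2p = p + 215 → p* = $15, q* = 230.
With the tax collected from sellers, supply shifts: qs = (p − 12) + 215.
New equilibrium: buyers pay $19, sellers receive $7, q = 222. (Wedge: pb − ps = 12.)
Burden on buyers: $4; on sellers: $8. (They sum to $12.)

Buyers bear $4 per liter; sellers bear $8 per liter.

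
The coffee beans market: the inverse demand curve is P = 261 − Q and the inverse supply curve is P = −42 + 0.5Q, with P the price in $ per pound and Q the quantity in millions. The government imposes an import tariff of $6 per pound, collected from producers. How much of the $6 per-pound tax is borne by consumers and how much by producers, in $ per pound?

Consumers bear $4 per pound; producers bear $2 per pound.

Rewrite in direct form: Qd = 261 − P and Qs = 2P + 84.
Before the tax: set 261 − P = 2P + 84 → P* = $59, Q* = 202.
With the tax collected from producers, supply shifts: Qs = 2(P − 6) + 84.
New equilibrium: consumers pay $63, producers receive $57, Q = 198. (Wedge: Pb − Ps = 6.)
Burden on consumers: $4; on producers: $2. (They sum to $6.)
The less price-elastic side of the market bears the larger share of a per-unit tax.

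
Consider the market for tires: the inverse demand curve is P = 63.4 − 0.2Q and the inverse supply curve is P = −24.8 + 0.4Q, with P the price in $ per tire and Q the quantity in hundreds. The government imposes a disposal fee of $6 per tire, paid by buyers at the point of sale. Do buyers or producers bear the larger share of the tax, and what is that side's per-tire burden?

Producers bear the larger share: $4 per tire.

Inverting to Q(P) form: Qd = 317 − 5P; Qs = 2.5P + 62.
Before the tax: set 317 − 5P = 2.5P + 62 → P* = $34, Q* = 147.
With the tax collected from buyers, demand (in seller-price terms) shifts: Qd = 317 − 5(P + 6).
New equilibrium: buyers pay $36, producers receive $30, Q = 137. (Wedge: Pb − Ps = 6.)
Per-tire burden: buyers $2, producers $4.
Producers take the larger share because supply is less price-elastic here (demand slope 5 vs supply slope 2.5).
The less price-elastic side of the market bears the larger share of a per-unit tax.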